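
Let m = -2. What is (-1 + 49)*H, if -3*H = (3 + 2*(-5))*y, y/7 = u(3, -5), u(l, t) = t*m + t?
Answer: 3920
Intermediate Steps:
u(l, t) = -t (u(l, t) = t*(-2) + t = -2*t + t = -t)
y = 35 (y = 7*(-1*(-5)) = 7*5 = 35)
H = 245/3 (H = -(3 + 2*(-5))*35/3 = -(3 - 10)*35/3 = -(-7)*35/3 = -1/3*(-245) = 245/3 ≈ 81.667)
(-1 + 49)*H = (-1 + 49)*(245/3) = 48*(245/3) = 3920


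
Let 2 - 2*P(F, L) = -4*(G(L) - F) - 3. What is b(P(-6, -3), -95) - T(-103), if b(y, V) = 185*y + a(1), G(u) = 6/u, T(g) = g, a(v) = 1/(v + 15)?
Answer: 32729/16 ≈ 2045.6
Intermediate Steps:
a(v) = 1/(15 + v)
P(F, L) = 5/2 - 2*F + 12/L (P(F, L) = 1 - (-4*(6/L - F) - 3)/2 = 1 - (-4*(-F + 6/L) - 3)/2 = 1 - ((-24/L + 4*F) - 3)/2 = 1 - (-3 - 24/L + 4*F)/2 = 1 + (3/2 - 2*F + 12/L) = 5/2 - 2*F + 12/L)
b(y, V) = 1/16 + 185*y (b(y, V) = 185*y + 1/(15 + 1) = 185*y + 1/16 = 1/16 + 185*y)
b(P(-6, -3), -95) - T(-103) = (1/16 + 185*(5/2 - 2*(-6) + 12/(-3))) - 1*(-103) = (1/16 + 185*(5/2 + 12 + 12*(-⅓))) + 103 = (1/16 + 185*(5/2 + 12 - 4)) + 103 = (1/16 + 185*(21/2)) + 103 = (1/16 + 3885/2) + 103 = 31081/16 + 103 = 32729/16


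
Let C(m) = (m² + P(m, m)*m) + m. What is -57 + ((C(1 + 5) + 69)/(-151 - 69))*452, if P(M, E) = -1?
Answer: -3000/11 ≈ -272.73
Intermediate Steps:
C(m) = m² (C(m) = (m² - m) + m = m²)
-57 + ((C(1 + 5) + 69)/(-151 - 69))*452 = -57 + (((1 + 5)² + 69)/(-151 - 69))*452 = -57 + ((6² + 69)/(-220))*452 = -57 + ((36 + 69)*(-1/220))*452 = -57 + (105*(-1/220))*452 = -57 - 21/44*452 = -57 - 2373/11 = -3000/11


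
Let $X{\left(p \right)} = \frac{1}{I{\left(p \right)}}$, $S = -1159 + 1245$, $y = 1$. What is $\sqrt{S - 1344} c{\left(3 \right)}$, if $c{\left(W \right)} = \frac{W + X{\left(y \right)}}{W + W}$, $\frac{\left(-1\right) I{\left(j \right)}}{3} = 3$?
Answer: $\frac{13 i \sqrt{1258}}{27} \approx 17.077 i$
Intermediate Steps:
$I{\left(j \right)} = -9$ ($I{\left(j \right)} = \left(-3\right) 3 = -9$)
$S = 86$
$X{\left(p \right)} = - \frac{1}{9}$ ($X{\left(p \right)} = \frac{1}{-9} = - \frac{1}{9}$)
$c{\left(W \right)} = \frac{- \frac{1}{9} + W}{2 W}$ ($c{\left(W \right)} = \frac{W - \frac{1}{9}}{W + W} = \frac{- \frac{1}{9} + W}{2 W}$)
$\sqrt{S - 1344} c{\left(3 \right)} = \sqrt{86 - 1344} \frac{-1 + 9 \cdot 3}{18 \cdot 3} = \sqrt{-1258} \cdot \frac{1}{18} \cdot \frac{1}{3} \left(-1 + 27\right) = i \sqrt{1258} \cdot \frac{1}{18} \cdot \frac{1}{3} \cdot 26 = i \sqrt{1258} \cdot \frac{13}{27} = \frac{13 i \sqrt{1258}}{27}$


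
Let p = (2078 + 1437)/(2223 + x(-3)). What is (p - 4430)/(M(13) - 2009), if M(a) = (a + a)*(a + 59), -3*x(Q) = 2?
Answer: 29524265/913379 ≈ 32.324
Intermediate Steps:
x(Q) = -⅔ (x(Q) = -⅓*2 = -⅔)
M(a) = 2*a*(59 + a) (M(a) = (2*a)*(59 + a) = 2*a*(59 + a))
p = 10545/6667 (p = (2078 + 1437)/(2223 - ⅔) = 3515/(6667/3) = 3515*(3/6667) = 10545/6667 ≈ 1.5817)
(p - 4430)/(M(13) - 2009) = (10545/6667 - 4430)/(2*13*(59 + 13) - 2009) = -29524265/(6667*(2*13*72 - 2009)) = -29524265/(6667*(1872 - 2009)) = -29524265/6667/(-137) = -29524265/6667*(-1/137) = 29524265/913379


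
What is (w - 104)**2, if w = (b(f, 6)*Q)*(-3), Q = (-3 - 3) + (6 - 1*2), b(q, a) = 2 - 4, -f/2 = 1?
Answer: 13456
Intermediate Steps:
f = -2 (f = -2*1 = -2)
b(q, a) = -2
Q = -2 (Q = -6 + (6 - 2) = -6 + 4 = -2)
w = -12 (w = -2*(-2)*(-3) = 4*(-3) = -12)
(w - 104)**2 = (-12 - 104)**2 = (-116)**2 = 13456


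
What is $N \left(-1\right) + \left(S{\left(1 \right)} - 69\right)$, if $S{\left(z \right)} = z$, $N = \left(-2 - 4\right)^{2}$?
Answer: $-104$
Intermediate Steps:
$N = 36$ ($N = \left(-6\right)^{2} = 36$)
$N \left(-1\right) + \left(S{\left(1 \right)} - 69\right) = 36 \left(-1\right) + \left(1 - 69\right) = -36 - 68 = -104$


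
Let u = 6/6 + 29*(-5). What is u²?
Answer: 20736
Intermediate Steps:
u = -144 (u = 6*(⅙) - 145 = 1 - 145 = -144)
u² = (-144)² = 20736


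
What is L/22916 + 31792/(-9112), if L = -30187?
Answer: -7379481/1535372 ≈ -4.8063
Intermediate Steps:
L/22916 + 31792/(-9112) = -30187/22916 + 31792/(-9112) = -30187*1/22916 + 31792*(-1/9112) = -30187/22916 - 3974/1139 = -7379481/1535372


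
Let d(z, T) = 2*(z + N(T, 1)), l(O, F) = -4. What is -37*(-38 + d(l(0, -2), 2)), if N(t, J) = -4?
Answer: 1998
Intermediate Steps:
d(z, T) = -8 + 2*z (d(z, T) = 2*(z - 4) = 2*(-4 + z) = -8 + 2*z)
-37*(-38 + d(l(0, -2), 2)) = -37*(-38 + (-8 + 2*(-4))) = -37*(-38 + (-8 - 8)) = -37*(-38 - 16) = -37*(-54) = 1998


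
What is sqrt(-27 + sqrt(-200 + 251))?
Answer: sqrt(-27 + sqrt(51)) ≈ 4.4563*I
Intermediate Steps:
sqrt(-27 + sqrt(-200 + 251)) = sqrt(-27 + sqrt(51))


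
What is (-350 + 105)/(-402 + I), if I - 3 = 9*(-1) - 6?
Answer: 245/414 ≈ 0.59179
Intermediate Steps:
I = -12 (I = 3 + (9*(-1) - 6) = 3 + (-9 - 6) = 3 - 15 = -12)
(-350 + 105)/(-402 + I) = (-350 + 105)/(-402 - 12) = -245/(-414) = -245*(-1/414) = 245/414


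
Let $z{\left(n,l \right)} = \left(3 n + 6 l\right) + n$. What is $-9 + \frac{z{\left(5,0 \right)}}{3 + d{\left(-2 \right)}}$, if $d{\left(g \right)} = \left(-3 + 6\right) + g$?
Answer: $-4$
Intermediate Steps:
$d{\left(g \right)} = 3 + g$
$z{\left(n,l \right)} = 4 n + 6 l$
$-9 + \frac{z{\left(5,0 \right)}}{3 + d{\left(-2 \right)}} = -9 + \frac{4 \cdot 5 + 6 \cdot 0}{3 + \left(3 - 2\right)} = -9 + \frac{20 + 0}{3 + 1} = -9 + \frac{20}{4} = -9 + 20 \cdot \frac{1}{4} = -9 + 5 = -4$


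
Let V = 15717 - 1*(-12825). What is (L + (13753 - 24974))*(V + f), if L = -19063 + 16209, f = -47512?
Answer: 267002750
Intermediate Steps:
V = 28542 (V = 15717 + 12825 = 28542)
L = -2854
(L + (13753 - 24974))*(V + f) = (-2854 + (13753 - 24974))*(28542 - 47512) = (-2854 - 11221)*(-18970) = -14075*(-18970) = 267002750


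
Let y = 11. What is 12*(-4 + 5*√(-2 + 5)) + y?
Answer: -37 + 60*√3 ≈ 66.923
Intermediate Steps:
12*(-4 + 5*√(-2 + 5)) + y = 12*(-4 + 5*√(-2 + 5)) + 11 = 12*(-4 + 5*√3) + 11 = (-48 + 60*√3) + 11 = -37 + 60*√3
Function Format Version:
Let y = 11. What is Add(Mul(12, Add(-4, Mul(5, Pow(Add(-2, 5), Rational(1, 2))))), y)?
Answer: Add(-37, Mul(60, Pow(3, Rational(1, 2)))) ≈ 66.923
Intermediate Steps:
Add(Mul(12, Add(-4, Mul(5, Pow(Add(-2, 5), Rational(1, 2))))), y) = Add(Mul(12, Add(-4, Mul(5, Pow(Add(-2, 5), Rational(1, 2))))), 11) = Add(Mul(12, Add(-4, Mul(5, Pow(3, Rational(1, 2))))), 11) = Add(Add(-48, Mul(60, Pow(3, Rational(1, 2)))), 11) = Add(-37, Mul(60, Pow(3, Rational(1, 2))))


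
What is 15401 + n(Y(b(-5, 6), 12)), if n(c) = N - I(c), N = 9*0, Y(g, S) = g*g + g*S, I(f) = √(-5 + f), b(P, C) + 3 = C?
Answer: 15401 - 2*√10 ≈ 15395.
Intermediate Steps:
b(P, C) = -3 + C
Y(g, S) = g² + S*g
N = 0
n(c) = -√(-5 + c) (n(c) = 0 - √(-5 + c) = -√(-5 + c))
15401 + n(Y(b(-5, 6), 12)) = 15401 - √(-5 + (-3 + 6)*(12 + (-3 + 6))) = 15401 - √(-5 + 3*(12 + 3)) = 15401 - √(-5 + 3*15) = 15401 - √(-5 + 45) = 15401 - √40 = 15401 - 2*√10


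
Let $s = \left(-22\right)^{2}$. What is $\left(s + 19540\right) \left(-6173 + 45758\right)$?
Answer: $792650040$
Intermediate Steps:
$s = 484$
$\left(s + 19540\right) \left(-6173 + 45758\right) = \left(484 + 19540\right) \left(-6173 + 45758\right) = 20024 \cdot 39585 = 792650040$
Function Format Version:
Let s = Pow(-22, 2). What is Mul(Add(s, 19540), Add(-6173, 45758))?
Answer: 792650040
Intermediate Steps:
s = 484
Mul(Add(s, 19540), Add(-6173, 45758)) = Mul(Add(484, 19540), Add(-6173, 45758)) = Mul(20024, 39585) = 792650040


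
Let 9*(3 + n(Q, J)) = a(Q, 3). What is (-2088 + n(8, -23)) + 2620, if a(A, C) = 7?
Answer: 4768/9 ≈ 529.78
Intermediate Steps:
n(Q, J) = -20/9 (n(Q, J) = -3 + (⅑)*7 = -3 + 7/9 = -20/9)
(-2088 + n(8, -23)) + 2620 = (-2088 - 20/9) + 2620 = -18812/9 + 2620 = 4768/9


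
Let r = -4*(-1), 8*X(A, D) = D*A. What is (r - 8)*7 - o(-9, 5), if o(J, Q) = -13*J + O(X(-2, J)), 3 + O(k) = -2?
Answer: -140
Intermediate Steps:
X(A, D) = A*D/8 (X(A, D) = (D*A)/8 = (A*D)/8 = A*D/8)
O(k) = -5 (O(k) = -3 - 2 = -5)
r = 4
o(J, Q) = -5 - 13*J (o(J, Q) = -13*J - 5 = -5 - 13*J)
(r - 8)*7 - o(-9, 5) = (4 - 8)*7 - (-5 - 13*(-9)) = -4*7 - (-5 + 117) = -28 - 1*112 = -28 - 112 = -140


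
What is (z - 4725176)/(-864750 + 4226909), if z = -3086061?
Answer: -7811237/3362159 ≈ -2.3233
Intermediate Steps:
(z - 4725176)/(-864750 + 4226909) = (-3086061 - 4725176)/(-864750 + 4226909) = -7811237/3362159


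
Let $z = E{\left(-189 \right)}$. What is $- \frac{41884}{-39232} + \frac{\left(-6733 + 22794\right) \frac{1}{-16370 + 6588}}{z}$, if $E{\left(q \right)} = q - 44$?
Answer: $\frac{12011546157}{11177226224} \approx 1.0746$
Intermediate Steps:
$E{\left(q \right)} = -44 + q$ ($E{\left(q \right)} = q - 44 = -44 + q$)
$z = -233$ ($z = -44 - 189 = -233$)
$- \frac{41884}{-39232} + \frac{\left(-6733 + 22794\right) \frac{1}{-16370 + 6588}}{z} = - \frac{41884}{-39232} + \frac{\left(-6733 + 22794\right) \frac{1}{-16370 + 6588}}{-233} = \left(-41884\right) \left(- \frac{1}{39232}\right) + \frac{16061}{-9782} \left(- \frac{1}{233}\right) = \frac{10471}{9808} + 16061 \left(- \frac{1}{9782}\right) \left(- \frac{1}{233}\right) = \frac{10471}{9808} - - \frac{16061}{2279206} = \frac{10471}{9808} + \frac{16061}{2279206} = \frac{12011546157}{11177226224}$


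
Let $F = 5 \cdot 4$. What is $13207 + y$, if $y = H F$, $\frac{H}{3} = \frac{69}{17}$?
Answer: $\frac{228659}{17} \approx 13451.0$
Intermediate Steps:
$H = \frac{207}{17}$ ($H = 3 \cdot \frac{69}{17} = \frac{207}{17} \approx 12.176$)
$F = 20$
$y = \frac{4140}{17}$ ($y = \frac{207}{17} \cdot 20 = \frac{4140}{17} \approx 243.53$)
$13207 + y = 13207 + \frac{4140}{17} = \frac{228659}{17}$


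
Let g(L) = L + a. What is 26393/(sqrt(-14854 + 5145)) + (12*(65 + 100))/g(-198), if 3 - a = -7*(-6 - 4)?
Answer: -396/53 - 26393*I*sqrt(9709)/9709 ≈ -7.4717 - 267.86*I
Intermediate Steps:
a = -67 (a = 3 - (-7)*(-6 - 4) = 3 - (-7)*(-10) = 3 - 1*70 = 3 - 70 = -67)
g(L) = -67 + L (g(L) = L - 67 = -67 + L)
26393/(sqrt(-14854 + 5145)) + (12*(65 + 100))/g(-198) = 26393/(sqrt(-14854 + 5145)) + (12*(65 + 100))/(-67 - 198) = 26393/(sqrt(-9709)) + (12*165)/(-265) = 26393/((I*sqrt(9709))) + 1980*(-1/265) = 26393*(-I*sqrt(9709)/9709) - 396/53 = -26393*I*sqrt(9709)/9709 - 396/53 = -396/53 - 26393*I*sqrt(9709)/9709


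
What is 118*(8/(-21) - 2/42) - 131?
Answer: -1271/7 ≈ -181.57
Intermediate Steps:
118*(8/(-21) - 2/42) - 131 = 118*(8*(-1/21) - 2*1/42) - 131 = 118*(-8/21 - 1/21) - 131 = 118*(-3/7) - 131 = -354/7 - 131 = -1271/7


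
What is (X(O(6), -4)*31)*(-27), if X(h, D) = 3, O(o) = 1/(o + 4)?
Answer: -2511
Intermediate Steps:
O(o) = 1/(4 + o)
(X(O(6), -4)*31)*(-27) = (3*31)*(-27) = 93*(-27) = -2511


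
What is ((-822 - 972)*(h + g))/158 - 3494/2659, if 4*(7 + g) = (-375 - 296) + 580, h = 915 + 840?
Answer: -16460837927/840244 ≈ -19591.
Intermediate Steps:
h = 1755
g = -119/4 (g = -7 + ((-375 - 296) + 580)/4 = -7 + (-671 + 580)/4 = -7 + (1/4)*(-91) = -7 - 91/4 = -119/4 ≈ -29.750)
((-822 - 972)*(h + g))/158 - 3494/2659 = ((-822 - 972)*(1755 - 119/4))/158 - 3494/2659 = -1794*6901/4*(1/158) - 3494*1/2659 = -6190197/2*1/158 - 3494/2659 = -6190197/316 - 3494/2659 = -16460837927/840244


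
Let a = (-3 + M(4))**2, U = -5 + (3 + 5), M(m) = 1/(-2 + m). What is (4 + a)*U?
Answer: 123/4 ≈ 30.750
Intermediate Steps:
U = 3 (U = -5 + 8 = 3)
a = 25/4 (a = (-3 + 1/(-2 + 4))**2 = (-3 + 1/2)**2 = (-5/2)**2 = 25/4 ≈ 6.2500)
(4 + a)*U = (4 + 25/4)*3 = (41/4)*3 = 123/4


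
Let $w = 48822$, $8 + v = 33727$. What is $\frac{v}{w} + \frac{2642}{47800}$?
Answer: $\frac{435188981}{583422900} \approx 0.74592$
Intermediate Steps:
$v = 33719$ ($v = -8 + 33727 = 33719$)
$\frac{v}{w} + \frac{2642}{47800} = \frac{33719}{48822} + \frac{2642}{47800} = 33719 \cdot \frac{1}{48822} + 2642 \cdot \frac{1}{47800} = \frac{33719}{48822} + \frac{1321}{23900} = \frac{435188981}{583422900}$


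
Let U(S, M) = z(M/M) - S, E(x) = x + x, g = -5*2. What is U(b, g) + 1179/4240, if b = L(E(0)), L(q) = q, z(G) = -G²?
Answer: -3061/4240 ≈ -0.72193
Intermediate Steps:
g = -10
E(x) = 2*x
b = 0 (b = 2*0 = 0)
U(S, M) = -1 - S (U(S, M) = -(M/M)² - S = -1*1² - S = -1*1 - S = -1 - S)
U(b, g) + 1179/4240 = (-1 - 1*0) + 1179/4240 = (-1 + 0) + 1179*(1/4240) = -1 + 1179/4240 = -3061/4240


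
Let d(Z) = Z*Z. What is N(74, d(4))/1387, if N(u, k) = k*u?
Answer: 1184/1387 ≈ 0.85364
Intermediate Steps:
d(Z) = Z²
N(74, d(4))/1387 = (4²*74)/1387 = (16*74)*(1/1387) = 1184*(1/1387) = 1184/1387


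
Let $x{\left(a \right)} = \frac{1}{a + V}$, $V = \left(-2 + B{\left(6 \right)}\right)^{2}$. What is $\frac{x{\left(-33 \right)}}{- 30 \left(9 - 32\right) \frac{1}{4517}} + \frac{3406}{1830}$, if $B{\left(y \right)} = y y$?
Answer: $\frac{88249111}{47267070} \approx 1.867$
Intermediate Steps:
$B{\left(y \right)} = y^{2}$
$V = 1156$ ($V = \left(-2 + 6^{2}\right)^{2} = \left(-2 + 36\right)^{2} = 34^{2} = 1156$)
$x{\left(a \right)} = \frac{1}{1156 + a}$ ($x{\left(a \right)} = \frac{1}{a + 1156} = \frac{1}{1156 + a}$)
$\frac{x{\left(-33 \right)}}{- 30 \left(9 - 32\right) \frac{1}{4517}} + \frac{3406}{1830} = \frac{1}{\left(1156 - 33\right) \frac{\left(-30\right) \left(9 - 32\right)}{4517}} + \frac{3406}{1830} = \frac{1}{1123 \left(-30\right) \left(-23\right) \frac{1}{4517}} + 3406 \cdot \frac{1}{1830} = \frac{1}{1123 \cdot 690 \cdot \frac{1}{4517}} + \frac{1703}{915} = \frac{1}{1123 \cdot \frac{690}{4517}} + \frac{1703}{915} = \frac{1}{1123} \cdot \frac{4517}{690} + \frac{1703}{915} = \frac{4517}{774870} + \frac{1703}{915} = \frac{88249111}{47267070}$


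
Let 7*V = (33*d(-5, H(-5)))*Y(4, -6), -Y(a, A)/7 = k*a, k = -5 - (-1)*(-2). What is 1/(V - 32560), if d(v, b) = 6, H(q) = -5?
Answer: -1/27016 ≈ -3.7015e-5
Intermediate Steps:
k = -7 (k = -5 - 1*2 = -5 - 2 = -7)
Y(a, A) = 49*a (Y(a, A) = -(-49)*a = 49*a)
V = 5544 (V = ((33*6)*(49*4))/7 = (198*196)/7 = (⅐)*38808 = 5544)
1/(V - 32560) = 1/(5544 - 32560) = 1/(-27016) = -1/27016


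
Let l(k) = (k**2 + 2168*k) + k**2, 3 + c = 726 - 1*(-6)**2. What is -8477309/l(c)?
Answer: -8477309/2433354 ≈ -3.4838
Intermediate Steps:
c = 687 (c = -3 + (726 - 1*(-6)**2) = -3 + (726 - 1*36) = -3 + (726 - 36) = -3 + 690 = 687)
l(k) = 2*k**2 + 2168*k
-8477309/l(c) = -8477309*1/(1374*(1084 + 687)) = -8477309/(2*687*1771) = -8477309/2433354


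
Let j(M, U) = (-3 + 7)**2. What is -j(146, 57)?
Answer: -16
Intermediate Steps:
j(M, U) = 16 (j(M, U) = 4**2 = 16)
-j(146, 57) = -1*16 = -16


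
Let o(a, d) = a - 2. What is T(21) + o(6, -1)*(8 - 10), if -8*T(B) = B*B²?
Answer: -9325/8 ≈ -1165.6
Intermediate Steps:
o(a, d) = -2 + a
T(B) = -B³/8 (T(B) = -B*B²/8 = -B³/8)
T(21) + o(6, -1)*(8 - 10) = -⅛*21³ + (-2 + 6)*(8 - 10) = -⅛*9261 + 4*(-2) = -9261/8 - 8 = -9325/8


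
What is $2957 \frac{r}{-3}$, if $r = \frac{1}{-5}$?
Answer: $\frac{2957}{15} \approx 197.13$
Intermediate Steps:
$r = - \frac{1}{5} \approx -0.2$
$2957 \frac{r}{-3} = 2957 \left(- \frac{1}{5 \left(-3\right)}\right) = 2957 \left(\left(- \frac{1}{5}\right) \left(- \frac{1}{3}\right)\right) = 2957 \cdot \frac{1}{15} = \frac{2957}{15}$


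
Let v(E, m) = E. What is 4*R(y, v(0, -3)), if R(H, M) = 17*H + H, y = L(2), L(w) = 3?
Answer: 216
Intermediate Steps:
y = 3
R(H, M) = 18*H
4*R(y, v(0, -3)) = 4*(18*3) = 4*54 = 216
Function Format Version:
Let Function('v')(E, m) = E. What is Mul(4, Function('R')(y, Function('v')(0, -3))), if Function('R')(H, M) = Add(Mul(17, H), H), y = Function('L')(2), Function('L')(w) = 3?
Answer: 216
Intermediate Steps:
y = 3
Function('R')(H, M) = Mul(18, H)
Mul(4, Function('R')(y, Function('v')(0, -3))) = Mul(4, Mul(18, 3)) = Mul(4, 54) = 216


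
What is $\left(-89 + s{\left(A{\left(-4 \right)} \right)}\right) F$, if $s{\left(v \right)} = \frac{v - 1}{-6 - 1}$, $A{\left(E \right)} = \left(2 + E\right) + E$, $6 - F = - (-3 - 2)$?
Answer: $-88$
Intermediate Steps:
$F = 1$ ($F = 6 - - (-3 - 2) = 6 - \left(-1\right) \left(-5\right) = 6 - 5 = 1$)
$A{\left(E \right)} = 2 + 2 E$
$s{\left(v \right)} = \frac{1}{7} - \frac{v}{7}$ ($s{\left(v \right)} = \frac{-1 + v}{-7} = \left(-1 + v\right) \left(- \frac{1}{7}\right) = \frac{1}{7} - \frac{v}{7}$)
$\left(-89 + s{\left(A{\left(-4 \right)} \right)}\right) F = \left(-89 - \left(- \frac{1}{7} + \frac{2 + 2 \left(-4\right)}{7}\right)\right) 1 = \left(-89 - \left(- \frac{1}{7} + \frac{2 - 8}{7}\right)\right) 1 = \left(-89 + \left(\frac{1}{7} - - \frac{6}{7}\right)\right) 1 = \left(-89 + \left(\frac{1}{7} + \frac{6}{7}\right)\right) 1 = \left(-89 + 1\right) 1 = \left(-88\right) 1 = -88$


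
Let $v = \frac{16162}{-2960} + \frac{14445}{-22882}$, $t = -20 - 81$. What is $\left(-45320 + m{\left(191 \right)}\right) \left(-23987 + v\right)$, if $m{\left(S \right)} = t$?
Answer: $\frac{18453068812940201}{16932680} \approx 1.0898 \cdot 10^{9}$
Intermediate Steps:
$t = -101$ ($t = -20 - 81 = -101$)
$m{\left(S \right)} = -101$
$v = - \frac{103144021}{16932680}$ ($v = 16162 \left(- \frac{1}{2960}\right) + 14445 \left(- \frac{1}{22882}\right) = - \frac{8081}{1480} - \frac{14445}{22882} = - \frac{103144021}{16932680} \approx -6.0914$)
$\left(-45320 + m{\left(191 \right)}\right) \left(-23987 + v\right) = \left(-45320 - 101\right) \left(-23987 - \frac{103144021}{16932680}\right) = \left(-45421\right) \left(- \frac{406267339181}{16932680}\right) = \frac{18453068812940201}{16932680}$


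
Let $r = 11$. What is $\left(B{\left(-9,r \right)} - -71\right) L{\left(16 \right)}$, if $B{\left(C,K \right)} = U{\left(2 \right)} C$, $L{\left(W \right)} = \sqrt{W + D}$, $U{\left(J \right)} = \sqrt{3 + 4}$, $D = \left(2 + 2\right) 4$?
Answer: $- 36 \sqrt{14} + 284 \sqrt{2} \approx 266.94$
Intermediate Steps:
$D = 16$ ($D = 4 \cdot 4 = 16$)
$U{\left(J \right)} = \sqrt{7}$
$L{\left(W \right)} = \sqrt{16 + W}$ ($L{\left(W \right)} = \sqrt{W + 16} = \sqrt{16 + W}$)
$B{\left(C,K \right)} = C \sqrt{7}$ ($B{\left(C,K \right)} = \sqrt{7} C = C \sqrt{7}$)
$\left(B{\left(-9,r \right)} - -71\right) L{\left(16 \right)} = \left(- 9 \sqrt{7} - -71\right) \sqrt{16 + 16} = \left(- 9 \sqrt{7} + 71\right) \sqrt{32} = \left(71 - 9 \sqrt{7}\right) 4 \sqrt{2} = 4 \sqrt{2} \left(71 - 9 \sqrt{7}\right)$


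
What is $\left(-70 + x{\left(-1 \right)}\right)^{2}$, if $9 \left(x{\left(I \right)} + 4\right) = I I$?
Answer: $\frac{442225}{81} \approx 5459.6$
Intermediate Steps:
$x{\left(I \right)} = -4 + \frac{I^{2}}{9}$ ($x{\left(I \right)} = -4 + \frac{I I}{9} = -4 + \frac{I^{2}}{9}$)
$\left(-70 + x{\left(-1 \right)}\right)^{2} = \left(-70 - \left(4 - \frac{\left(-1\right)^{2}}{9}\right)\right)^{2} = \left(-70 + \left(-4 + \frac{1}{9} \cdot 1\right)\right)^{2} = \left(-70 + \left(-4 + \frac{1}{9}\right)\right)^{2} = \left(-70 - \frac{35}{9}\right)^{2} = \left(- \frac{665}{9}\right)^{2} = \frac{442225}{81}$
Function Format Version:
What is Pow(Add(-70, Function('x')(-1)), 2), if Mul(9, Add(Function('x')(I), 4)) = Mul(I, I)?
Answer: Rational(442225, 81) ≈ 5459.6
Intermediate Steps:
Function('x')(I) = Add(-4, Mul(Rational(1, 9), Pow(I, 2))) (Function('x')(I) = Add(-4, Mul(Rational(1, 9), Mul(I, I))) = Add(-4, Mul(Rational(1, 9), Pow(I, 2))))
Pow(Add(-70, Function('x')(-1)), 2) = Pow(Add(-70, Add(-4, Mul(Rational(1, 9), Pow(-1, 2)))), 2) = Pow(Add(-70, Add(-4, Mul(Rational(1, 9), 1))), 2) = Pow(Add(-70, Add(-4, Rational(1, 9))), 2) = Pow(Add(-70, Rational(-35, 9)), 2) = Pow(Rational(-665, 9), 2) = Rational(442225, 81)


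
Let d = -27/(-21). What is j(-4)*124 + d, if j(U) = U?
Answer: -3463/7 ≈ -494.71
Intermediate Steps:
d = 9/7 (d = -27*(-1/21) = 9/7 ≈ 1.2857)
j(-4)*124 + d = -4*124 + 9/7 = -496 + 9/7 = -3463/7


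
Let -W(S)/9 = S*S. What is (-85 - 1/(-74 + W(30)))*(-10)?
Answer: 3473945/4087 ≈ 850.00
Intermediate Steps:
W(S) = -9*S**2 (W(S) = -9*S*S = -9*S**2)
(-85 - 1/(-74 + W(30)))*(-10) = (-85 - 1/(-74 - 9*30**2))*(-10) = (-85 - 1/(-74 - 9*900))*(-10) = (-85 - 1/(-74 - 8100))*(-10) = (-85 - 1/(-8174))*(-10) = (-85 - 1*(-1/8174))*(-10) = (-85 + 1/8174)*(-10) = -694789/8174*(-10) = 3473945/4087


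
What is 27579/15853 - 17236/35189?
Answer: 697235123/557851217 ≈ 1.2499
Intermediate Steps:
27579/15853 - 17236/35189 = 697235123/557851217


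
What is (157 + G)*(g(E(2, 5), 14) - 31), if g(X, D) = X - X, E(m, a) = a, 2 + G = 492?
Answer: -20057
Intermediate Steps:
G = 490 (G = -2 + 492 = 490)
g(X, D) = 0
(157 + G)*(g(E(2, 5), 14) - 31) = (157 + 490)*(0 - 31) = 647*(-31) = -20057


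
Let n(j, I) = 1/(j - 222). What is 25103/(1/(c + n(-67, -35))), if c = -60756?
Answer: -440770648955/289 ≈ -1.5252e+9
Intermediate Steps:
n(j, I) = 1/(-222 + j)
25103/(1/(c + n(-67, -35))) = 25103/(1/(-60756 + 1/(-222 - 67))) = 25103/(1/(-60756 + 1/(-289))) = 25103/(1/(-60756 - 1/289)) = 25103/(1/(-17558485/289)) = 25103/(-289/17558485) = 25103*(-17558485/289) = -440770648955/289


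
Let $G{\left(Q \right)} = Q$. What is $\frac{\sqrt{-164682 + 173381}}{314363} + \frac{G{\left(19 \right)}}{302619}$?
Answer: $\frac{19}{302619} + \frac{\sqrt{8699}}{314363} \approx 0.00035948$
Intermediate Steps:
$\frac{\sqrt{-164682 + 173381}}{314363} + \frac{G{\left(19 \right)}}{302619} = \frac{\sqrt{-164682 + 173381}}{314363} + \frac{19}{302619} = \sqrt{8699} \cdot \frac{1}{314363} + 19 \cdot \frac{1}{302619} = \frac{\sqrt{8699}}{314363} + \frac{19}{302619} = \frac{19}{302619} + \frac{\sqrt{8699}}{314363}$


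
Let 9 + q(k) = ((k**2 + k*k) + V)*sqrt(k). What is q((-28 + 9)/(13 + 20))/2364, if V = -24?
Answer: -3/788 - 12707*I*sqrt(627)/42477534 ≈ -0.0038071 - 0.0074906*I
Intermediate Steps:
q(k) = -9 + sqrt(k)*(-24 + 2*k**2) (q(k) = -9 + ((k**2 + k*k) - 24)*sqrt(k) = -9 + ((k**2 + k**2) - 24)*sqrt(k) = -9 + (2*k**2 - 24)*sqrt(k) = -9 + (-24 + 2*k**2)*sqrt(k) = -9 + sqrt(k)*(-24 + 2*k**2))
q((-28 + 9)/(13 + 20))/2364 = (-9 - 24*sqrt(-28 + 9)/sqrt(13 + 20) + 2*((-28 + 9)/(13 + 20))**(5/2))/2364 = (-9 - 24*I*sqrt(627)/33 + 2*(-19/33)**(5/2))*(1/2364) = (-9 - 24*I*sqrt(627)/33 + 2*(-19*1/33)**(5/2))*(1/2364) = (-9 - 8*I*sqrt(627)/11 + 2*(-19/33)**(5/2))*(1/2364) = (-9 - 8*I*sqrt(627)/11 + 2*(361*I*sqrt(627)/35937))*(1/2364) = (-9 - 8*I*sqrt(627)/11 + 722*I*sqrt(627)/35937)*(1/2364) = (-9 - 25414*I*sqrt(627)/35937)*(1/2364) = -3/788 - 12707*I*sqrt(627)/42477534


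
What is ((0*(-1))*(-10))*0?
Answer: 0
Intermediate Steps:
((0*(-1))*(-10))*0 = (0*(-10))*0 = 0*0 = 0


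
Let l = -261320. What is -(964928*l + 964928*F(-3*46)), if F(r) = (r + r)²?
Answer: 178650629632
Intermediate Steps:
F(r) = 4*r² (F(r) = (2*r)² = 4*r²)
-(964928*l + 964928*F(-3*46)) = -964928/(1/(-261320 + 4*(-3*46)²)) = -964928/(1/(-261320 + 4*(-138)²)) = -964928/(1/(-261320 + 4*19044)) = -964928/(1/(-261320 + 76176)) = -964928/(1/(-185144)) = -964928/(-1/185144) = -964928*(-185144) = 178650629632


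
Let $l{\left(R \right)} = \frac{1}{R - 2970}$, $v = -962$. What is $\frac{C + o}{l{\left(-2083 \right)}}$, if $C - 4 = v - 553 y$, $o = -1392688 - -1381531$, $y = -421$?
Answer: $-1115186994$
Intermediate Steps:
$o = -11157$ ($o = -1392688 + 1381531 = -11157$)
$l{\left(R \right)} = \frac{1}{-2970 + R}$
$C = 231855$ ($C = 4 - -231851 = 4 + \left(-962 + 232813\right) = 4 + 231851 = 231855$)
$\frac{C + o}{l{\left(-2083 \right)}} = \frac{231855 - 11157}{\frac{1}{-2970 - 2083}} = \frac{220698}{\frac{1}{-5053}} = \frac{220698}{- \frac{1}{5053}} = 220698 \left(-5053\right) = -1115186994$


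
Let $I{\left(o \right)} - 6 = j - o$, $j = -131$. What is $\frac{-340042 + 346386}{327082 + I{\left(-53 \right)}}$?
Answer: $\frac{3172}{163505} \approx 0.0194$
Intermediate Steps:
$I{\left(o \right)} = -125 - o$ ($I{\left(o \right)} = 6 - \left(131 + o\right) = -125 - o$)
$\frac{-340042 + 346386}{327082 + I{\left(-53 \right)}} = \frac{-340042 + 346386}{327082 - 72} = \frac{6344}{327082 + \left(-125 + 53\right)} = \frac{6344}{327082 - 72} = \frac{6344}{327010} = 6344 \cdot \frac{1}{327010} = \frac{3172}{163505}$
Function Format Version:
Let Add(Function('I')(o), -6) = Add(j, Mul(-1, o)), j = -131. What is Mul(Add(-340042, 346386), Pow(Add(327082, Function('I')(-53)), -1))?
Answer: Rational(3172, 163505) ≈ 0.019400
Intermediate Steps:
Function('I')(o) = Add(-125, Mul(-1, o)) (Function('I')(o) = Add(6, Add(-131, Mul(-1, o))) = Add(-125, Mul(-1, o)))
Mul(Add(-340042, 346386), Pow(Add(327082, Function('I')(-53)), -1)) = Mul(Add(-340042, 346386), Pow(Add(327082, Add(-125, Mul(-1, -53))), -1)) = Mul(6344, Pow(Add(327082, Add(-125, 53)), -1)) = Mul(6344, Pow(Add(327082, -72), -1)) = Mul(6344, Pow(327010, -1)) = Mul(6344, Rational(1, 327010)) = Rational(3172, 163505)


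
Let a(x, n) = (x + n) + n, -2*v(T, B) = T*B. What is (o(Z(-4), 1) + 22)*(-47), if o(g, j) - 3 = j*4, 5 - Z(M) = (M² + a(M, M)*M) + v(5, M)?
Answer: -1363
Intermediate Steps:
v(T, B) = -B*T/2 (v(T, B) = -T*B/2 = -B*T/2)
a(x, n) = x + 2*n (a(x, n) = (n + x) + n = x + 2*n)
Z(M) = 5 - 4*M² + 5*M/2 (Z(M) = 5 - ((M² + (M + 2*M)*M) - ½*M*5) = 5 - ((M² + (3*M)*M) - 5*M/2) = 5 - ((M² + 3*M²) - 5*M/2) = 5 - (4*M² - 5*M/2) = 5 + (-4*M² + 5*M/2) = 5 - 4*M² + 5*M/2)
o(g, j) = 3 + 4*j (o(g, j) = 3 + j*4 = 3 + 4*j)
(o(Z(-4), 1) + 22)*(-47) = ((3 + 4*1) + 22)*(-47) = ((3 + 4) + 22)*(-47) = (7 + 22)*(-47) = 29*(-47) = -1363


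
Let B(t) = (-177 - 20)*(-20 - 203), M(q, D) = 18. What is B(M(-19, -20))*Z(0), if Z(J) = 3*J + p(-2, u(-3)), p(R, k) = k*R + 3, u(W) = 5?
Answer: -307517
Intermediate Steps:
p(R, k) = 3 + R*k (p(R, k) = R*k + 3 = 3 + R*k)
B(t) = 43931 (B(t) = -197*(-223) = 43931)
Z(J) = -7 + 3*J (Z(J) = 3*J + (3 - 2*5) = 3*J + (3 - 10) = 3*J - 7 = -7 + 3*J)
B(M(-19, -20))*Z(0) = 43931*(-7 + 3*0) = 43931*(-7 + 0) = 43931*(-7) = -307517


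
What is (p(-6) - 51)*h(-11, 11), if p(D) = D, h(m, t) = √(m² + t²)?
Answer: -627*√2 ≈ -886.71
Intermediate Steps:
(p(-6) - 51)*h(-11, 11) = (-6 - 51)*√((-11)² + 11²) = -57*√(121 + 121) = -627*√2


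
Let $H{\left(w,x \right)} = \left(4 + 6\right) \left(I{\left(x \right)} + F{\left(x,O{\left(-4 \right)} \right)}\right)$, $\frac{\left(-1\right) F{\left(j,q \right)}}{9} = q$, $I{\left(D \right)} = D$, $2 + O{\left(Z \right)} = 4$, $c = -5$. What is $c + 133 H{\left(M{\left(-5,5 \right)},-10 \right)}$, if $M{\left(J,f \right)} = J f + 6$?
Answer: $-37245$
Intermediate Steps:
$O{\left(Z \right)} = 2$ ($O{\left(Z \right)} = -2 + 4 = 2$)
$F{\left(j,q \right)} = - 9 q$
$M{\left(J,f \right)} = 6 + J f$
$H{\left(w,x \right)} = -180 + 10 x$ ($H{\left(w,x \right)} = \left(4 + 6\right) \left(x - 18\right) = 10 \left(x - 18\right) = 10 \left(-18 + x\right) = -180 + 10 x$)
$c + 133 H{\left(M{\left(-5,5 \right)},-10 \right)} = -5 + 133 \left(-180 + 10 \left(-10\right)\right) = -5 + 133 \left(-180 - 100\right) = -5 + 133 \left(-280\right) = -5 - 37240 = -37245$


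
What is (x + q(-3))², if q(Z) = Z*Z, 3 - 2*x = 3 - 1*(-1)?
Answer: 289/4 ≈ 72.250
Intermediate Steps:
x = -½ (x = 3/2 - (3 - 1*(-1))/2 = 3/2 - (3 + 1)/2 = 3/2 - ½*4 = 3/2 - 2 = -½ ≈ -0.50000)
q(Z) = Z²
(x + q(-3))² = (-½ + (-3)²)² = (-½ + 9)² = (17/2)² = 289/4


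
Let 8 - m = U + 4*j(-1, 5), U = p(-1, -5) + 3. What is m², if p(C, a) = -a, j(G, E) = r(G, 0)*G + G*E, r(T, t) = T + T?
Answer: 144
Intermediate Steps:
r(T, t) = 2*T
j(G, E) = 2*G² + E*G (j(G, E) = (2*G)*G + G*E = 2*G² + E*G)
U = 8 (U = -1*(-5) + 3 = 5 + 3 = 8)
m = 12 (m = 8 - (8 + 4*(-(5 + 2*(-1)))) = 8 - (8 + 4*(-(5 - 2))) = 8 - (8 + 4*(-1*3)) = 8 - (8 + 4*(-3)) = 8 - (8 - 12) = 8 - 1*(-4) = 8 + 4 = 12)
m² = 12² = 144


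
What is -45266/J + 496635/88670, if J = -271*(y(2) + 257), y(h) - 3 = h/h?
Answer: 7828245281/1254343554 ≈ 6.2409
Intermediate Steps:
y(h) = 4 (y(h) = 3 + h/h = 3 + 1 = 4)
J = -70731 (J = -271*(4 + 257) = -271*261 = -70731)
-45266/J + 496635/88670 = -45266/(-70731) + 496635/88670 = -45266*(-1/70731) + 496635*(1/88670) = 45266/70731 + 99327/17734 = 7828245281/1254343554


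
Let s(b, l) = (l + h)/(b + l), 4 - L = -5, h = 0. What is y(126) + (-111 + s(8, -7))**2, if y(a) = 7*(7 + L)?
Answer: 14036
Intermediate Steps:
L = 9 (L = 4 - 1*(-5) = 4 + 5 = 9)
s(b, l) = l/(b + l) (s(b, l) = (l + 0)/(b + l) = l/(b + l))
y(a) = 112 (y(a) = 7*(7 + 9) = 7*16 = 112)
y(126) + (-111 + s(8, -7))**2 = 112 + (-111 - 7/(8 - 7))**2 = 112 + (-111 - 7/1)**2 = 112 + (-111 - 7*1)**2 = 112 + (-111 - 7)**2 = 112 + (-118)**2 = 112 + 13924 = 14036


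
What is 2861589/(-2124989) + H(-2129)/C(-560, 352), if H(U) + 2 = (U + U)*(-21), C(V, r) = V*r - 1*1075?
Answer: -757160648279/421162194855 ≈ -1.7978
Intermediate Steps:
C(V, r) = -1075 + V*r (C(V, r) = V*r - 1075 = -1075 + V*r)
H(U) = -2 - 42*U (H(U) = -2 + (U + U)*(-21) = -2 + (2*U)*(-21) = -2 - 42*U)
2861589/(-2124989) + H(-2129)/C(-560, 352) = 2861589/(-2124989) + (-2 - 42*(-2129))/(-1075 - 560*352) = 2861589*(-1/2124989) + (-2 + 89418)/(-1075 - 197120) = -2861589/2124989 + 89416/(-198195) = -2861589/2124989 + 89416*(-1/198195) = -2861589/2124989 - 89416/198195 = -757160648279/421162194855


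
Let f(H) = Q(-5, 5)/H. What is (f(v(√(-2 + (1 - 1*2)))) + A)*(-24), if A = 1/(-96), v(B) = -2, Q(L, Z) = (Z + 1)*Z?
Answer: 1441/4 ≈ 360.25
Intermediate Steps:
Q(L, Z) = Z*(1 + Z) (Q(L, Z) = (1 + Z)*Z = Z*(1 + Z))
f(H) = 30/H (f(H) = (5*(1 + 5))/H = (5*6)/H = 30/H)
A = -1/96 ≈ -0.010417
(f(v(√(-2 + (1 - 1*2)))) + A)*(-24) = (30/(-2) - 1/96)*(-24) = (30*(-½) - 1/96)*(-24) = (-15 - 1/96)*(-24) = -1441/96*(-24) = 1441/4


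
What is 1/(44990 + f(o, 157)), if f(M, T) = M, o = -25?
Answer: 1/44965 ≈ 2.2240e-5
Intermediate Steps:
1/(44990 + f(o, 157)) = 1/(44990 - 25) = 1/44965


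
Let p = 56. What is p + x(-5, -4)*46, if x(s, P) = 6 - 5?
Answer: 102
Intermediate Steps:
x(s, P) = 1
p + x(-5, -4)*46 = 56 + 1*46 = 56 + 46 = 102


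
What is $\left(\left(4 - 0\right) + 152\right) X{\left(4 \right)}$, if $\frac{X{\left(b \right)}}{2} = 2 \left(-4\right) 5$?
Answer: $-12480$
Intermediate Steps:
$X{\left(b \right)} = -80$ ($X{\left(b \right)} = 2 \cdot 2 \left(-4\right) 5 = 2 \left(\left(-8\right) 5\right) = 2 \left(-40\right) = -80$)
$\left(\left(4 - 0\right) + 152\right) X{\left(4 \right)} = \left(\left(4 - 0\right) + 152\right) \left(-80\right) = \left(\left(4 + 0\right) + 152\right) \left(-80\right) = \left(4 + 152\right) \left(-80\right) = 156 \left(-80\right) = -12480$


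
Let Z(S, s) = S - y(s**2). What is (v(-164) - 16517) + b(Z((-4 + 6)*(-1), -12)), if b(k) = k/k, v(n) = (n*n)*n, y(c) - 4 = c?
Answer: -4427460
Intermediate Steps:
y(c) = 4 + c
Z(S, s) = -4 + S - s**2 (Z(S, s) = S - (4 + s**2) = S + (-4 - s**2) = -4 + S - s**2)
v(n) = n**3 (v(n) = n**2*n = n**3)
b(k) = 1
(v(-164) - 16517) + b(Z((-4 + 6)*(-1), -12)) = ((-164)**3 - 16517) + 1 = (-4410944 - 16517) + 1 = -4427461 + 1 = -4427460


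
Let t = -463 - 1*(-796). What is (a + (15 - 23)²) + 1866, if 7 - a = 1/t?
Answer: 645020/333 ≈ 1937.0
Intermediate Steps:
t = 333 (t = -463 + 796 = 333)
a = 2330/333 (a = 7 - 1/333 = 2330/333 ≈ 6.9970)
(a + (15 - 23)²) + 1866 = (2330/333 + (15 - 23)²) + 1866 = (2330/333 + (-8)²) + 1866 = (2330/333 + 64) + 1866 = 23642/333 + 1866 = 645020/333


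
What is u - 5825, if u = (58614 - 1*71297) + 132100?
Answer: 113592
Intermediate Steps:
u = 119417 (u = (58614 - 71297) + 132100 = -12683 + 132100 = 119417)
u - 5825 = 119417 - 5825 = 113592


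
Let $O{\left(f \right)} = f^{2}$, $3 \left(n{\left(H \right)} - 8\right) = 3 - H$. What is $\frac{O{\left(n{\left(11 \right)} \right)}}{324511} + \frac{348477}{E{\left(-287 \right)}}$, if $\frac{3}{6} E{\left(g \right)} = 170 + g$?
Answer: $- \frac{113084613091}{75935574} \approx -1489.2$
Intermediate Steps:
$n{\left(H \right)} = 9 - \frac{H}{3}$ ($n{\left(H \right)} = 8 + \frac{3 - H}{3} = 8 - \left(-1 + \frac{H}{3}\right) = 9 - \frac{H}{3}$)
$E{\left(g \right)} = 340 + 2 g$ ($E{\left(g \right)} = 2 \left(170 + g\right) = 340 + 2 g$)
$\frac{O{\left(n{\left(11 \right)} \right)}}{324511} + \frac{348477}{E{\left(-287 \right)}} = \frac{\left(9 - \frac{11}{3}\right)^{2}}{324511} + \frac{348477}{340 + 2 \left(-287\right)} = \left(9 - \frac{11}{3}\right)^{2} \cdot \frac{1}{324511} + \frac{348477}{340 - 574} = \left(\frac{16}{3}\right)^{2} \cdot \frac{1}{324511} + \frac{348477}{-234} = \frac{256}{9} \cdot \frac{1}{324511} + 348477 \left(- \frac{1}{234}\right) = \frac{256}{2920599} - \frac{116159}{78} = - \frac{113084613091}{75935574}$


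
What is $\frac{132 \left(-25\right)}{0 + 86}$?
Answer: $- \frac{1650}{43} \approx -38.372$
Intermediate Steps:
$\frac{132 \left(-25\right)}{0 + 86} = - \frac{3300}{86} = \left(-3300\right) \frac{1}{86} = - \frac{1650}{43}$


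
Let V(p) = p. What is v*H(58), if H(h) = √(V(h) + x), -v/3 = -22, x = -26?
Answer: 264*√2 ≈ 373.35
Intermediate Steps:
v = 66 (v = -3*(-22) = 66)
H(h) = √(-26 + h) (H(h) = √(h - 26) = √(-26 + h))
v*H(58) = 66*√(-26 + 58) = 66*√32 = 66*(4*√2) = 264*√2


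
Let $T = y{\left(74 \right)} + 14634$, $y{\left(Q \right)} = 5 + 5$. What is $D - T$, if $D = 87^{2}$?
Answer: $-7075$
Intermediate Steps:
$y{\left(Q \right)} = 10$
$D = 7569$
$T = 14644$ ($T = 10 + 14634 = 14644$)
$D - T = 7569 - 14644 = -7075$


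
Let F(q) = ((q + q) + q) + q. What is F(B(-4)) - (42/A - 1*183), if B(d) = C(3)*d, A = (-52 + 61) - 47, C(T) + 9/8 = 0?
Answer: 3840/19 ≈ 202.11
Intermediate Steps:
C(T) = -9/8 (C(T) = -9/8 + 0 = -9/8)
A = -38 (A = 9 - 47 = -38)
B(d) = -9*d/8
F(q) = 4*q (F(q) = (2*q + q) + q = 3*q + q = 4*q)
F(B(-4)) - (42/A - 1*183) = 4*(-9/8*(-4)) - (42/(-38) - 1*183) = 4*(9/2) - (42*(-1/38) - 183) = 18 - (-21/19 - 183) = 18 - 1*(-3498/19) = 18 + 3498/19 = 3840/19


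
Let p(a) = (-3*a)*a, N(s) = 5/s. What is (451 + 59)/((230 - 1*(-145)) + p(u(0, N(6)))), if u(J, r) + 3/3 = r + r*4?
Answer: 6120/4139 ≈ 1.4786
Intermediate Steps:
u(J, r) = -1 + 5*r (u(J, r) = -1 + (r + r*4) = -1 + (r + 4*r) = -1 + 5*r)
p(a) = -3*a²
(451 + 59)/((230 - 1*(-145)) + p(u(0, N(6)))) = (451 + 59)/((230 - 1*(-145)) - 3*(-1 + 5*(5/6))²) = 510/((230 + 145) - 3*(-1 + 5*(5*(⅙)))²) = 510/(375 - 3*(-1 + 5*(⅚))²) = 510/(375 - 3*(-1 + 25/6)²) = 510/(375 - 3*(19/6)²) = 510/(375 - 3*361/36) = 510/(375 - 361/12) = 510/(4139/12) = 510*(12/4139) = 6120/4139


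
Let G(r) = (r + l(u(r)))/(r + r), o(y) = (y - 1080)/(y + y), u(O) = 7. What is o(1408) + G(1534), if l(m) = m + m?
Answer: 167671/269984 ≈ 0.62104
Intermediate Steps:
l(m) = 2*m
o(y) = (-1080 + y)/(2*y) (o(y) = (-1080 + y)/((2*y)) = (-1080 + y)*(1/(2*y)) = (-1080 + y)/(2*y))
G(r) = (14 + r)/(2*r) (G(r) = (r + 2*7)/(r + r) = (r + 14)/((2*r)) = (14 + r)*(1/(2*r)) = (14 + r)/(2*r))
o(1408) + G(1534) = (½)*(-1080 + 1408)/1408 + (½)*(14 + 1534)/1534 = (½)*(1/1408)*328 + (½)*(1/1534)*1548 = 41/352 + 387/767 = 167671/269984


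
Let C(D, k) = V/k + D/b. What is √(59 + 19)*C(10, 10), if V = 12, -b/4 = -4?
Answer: 73*√78/40 ≈ 16.118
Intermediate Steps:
b = 16 (b = -4*(-4) = 16)
C(D, k) = 12/k + D/16
√(59 + 19)*C(10, 10) = √(59 + 19)*(12/10 + (1/16)*10) = √78*(12*(⅒) + 5/8) = √78*(6/5 + 5/8) = √78*(73/40) = 73*√78/40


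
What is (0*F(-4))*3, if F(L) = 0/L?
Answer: 0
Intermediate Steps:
F(L) = 0
(0*F(-4))*3 = (0*0)*3 = 0*3 = 0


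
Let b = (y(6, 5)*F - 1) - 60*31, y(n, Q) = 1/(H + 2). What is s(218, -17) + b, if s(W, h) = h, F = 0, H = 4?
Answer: -1878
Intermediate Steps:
y(n, Q) = ⅙ (y(n, Q) = 1/(4 + 2) = 1/6 = ⅙)
b = -1861 (b = ((⅙)*0 - 1) - 60*31 = (0 - 1) - 1860 = -1 - 1860 = -1861)
s(218, -17) + b = -17 - 1861 = -1878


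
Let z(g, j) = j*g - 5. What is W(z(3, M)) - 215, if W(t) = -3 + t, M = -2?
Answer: -229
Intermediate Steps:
z(g, j) = -5 + g*j (z(g, j) = g*j - 5 = -5 + g*j)
W(z(3, M)) - 215 = (-3 + (-5 + 3*(-2))) - 215 = (-3 + (-5 - 6)) - 215 = (-3 - 11) - 215 = -14 - 215 = -229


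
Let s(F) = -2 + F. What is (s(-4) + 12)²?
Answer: 36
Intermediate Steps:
(s(-4) + 12)² = ((-2 - 4) + 12)² = (-6 + 12)² = 6² = 36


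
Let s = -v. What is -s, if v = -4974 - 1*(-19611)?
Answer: 14637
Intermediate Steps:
v = 14637 (v = -4974 + 19611 = 14637)
s = -14637 (s = -1*14637 = -14637)
-s = -1*(-14637) = 14637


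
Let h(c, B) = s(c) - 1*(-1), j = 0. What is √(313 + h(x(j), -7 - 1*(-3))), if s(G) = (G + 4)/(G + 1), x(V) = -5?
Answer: √1257/2 ≈ 17.727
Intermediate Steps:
s(G) = (4 + G)/(1 + G)
h(c, B) = 1 + (4 + c)/(1 + c) (h(c, B) = (4 + c)/(1 + c) - 1*(-1) = (4 + c)/(1 + c) + 1 = 1 + (4 + c)/(1 + c))
√(313 + h(x(j), -7 - 1*(-3))) = √(313 + (5 + 2*(-5))/(1 - 5)) = √(313 + (5 - 10)/(-4)) = √(313 - ¼*(-5)) = √(313 + 5/4) = √(1257/4) = √1257/2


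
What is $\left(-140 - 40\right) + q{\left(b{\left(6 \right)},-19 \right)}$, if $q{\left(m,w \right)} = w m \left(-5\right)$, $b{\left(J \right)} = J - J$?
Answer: $-180$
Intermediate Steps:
$b{\left(J \right)} = 0$
$q{\left(m,w \right)} = - 5 m w$ ($q{\left(m,w \right)} = m w \left(-5\right) = - 5 m w$)
$\left(-140 - 40\right) + q{\left(b{\left(6 \right)},-19 \right)} = \left(-140 - 40\right) - 0 \left(-19\right) = -180 + 0 = -180$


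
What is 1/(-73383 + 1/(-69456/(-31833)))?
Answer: -23152/1698952605 ≈ -1.3627e-5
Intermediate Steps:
1/(-73383 + 1/(-69456/(-31833))) = 1/(-73383 + 1/(-69456*(-1/31833))) = 1/(-73383 + 1/(23152/10611)) = 1/(-73383 + 10611/23152) = 1/(-1698952605/23152) = -23152/1698952605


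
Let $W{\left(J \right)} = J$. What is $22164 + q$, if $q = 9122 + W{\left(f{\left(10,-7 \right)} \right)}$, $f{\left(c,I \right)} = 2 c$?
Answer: $31306$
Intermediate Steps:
$q = 9142$ ($q = 9122 + 2 \cdot 10 = 9122 + 20 = 9142$)
$22164 + q = 22164 + 9142 = 31306$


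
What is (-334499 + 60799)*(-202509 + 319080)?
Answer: -31905482700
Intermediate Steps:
(-334499 + 60799)*(-202509 + 319080) = -273700*116571 = -31905482700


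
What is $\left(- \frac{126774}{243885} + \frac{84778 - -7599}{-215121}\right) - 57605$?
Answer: $- \frac{1007427915311908}{17488261695} \approx -57606.0$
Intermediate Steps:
$\left(- \frac{126774}{243885} + \frac{84778 - -7599}{-215121}\right) - 57605 = \left(\left(-126774\right) \frac{1}{243885} + \left(84778 + 7599\right) \left(- \frac{1}{215121}\right)\right) - 57605 = \left(- \frac{42258}{81295} + 92377 \left(- \frac{1}{215121}\right)\right) - 57605 = \left(- \frac{42258}{81295} - \frac{92377}{215121}\right) - 57605 = - \frac{16600371433}{17488261695} - 57605 = - \frac{1007427915311908}{17488261695}$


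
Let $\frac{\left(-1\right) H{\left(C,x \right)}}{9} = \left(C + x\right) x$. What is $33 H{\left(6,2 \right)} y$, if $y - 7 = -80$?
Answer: $346896$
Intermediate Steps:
$y = -73$ ($y = 7 - 80 = -73$)
$H{\left(C,x \right)} = - 9 x \left(C + x\right)$ ($H{\left(C,x \right)} = - 9 \left(C + x\right) x = - 9 x \left(C + x\right)$)
$33 H{\left(6,2 \right)} y = 33 \left(\left(-9\right) 2 \left(6 + 2\right)\right) \left(-73\right) = 33 \left(\left(-9\right) 2 \cdot 8\right) \left(-73\right) = 33 \left(-144\right) \left(-73\right) = \left(-4752\right) \left(-73\right) = 346896$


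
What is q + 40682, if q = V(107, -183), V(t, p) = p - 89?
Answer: 40410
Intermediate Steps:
V(t, p) = -89 + p
q = -272 (q = -89 - 183 = -272)
q + 40682 = -272 + 40682 = 40410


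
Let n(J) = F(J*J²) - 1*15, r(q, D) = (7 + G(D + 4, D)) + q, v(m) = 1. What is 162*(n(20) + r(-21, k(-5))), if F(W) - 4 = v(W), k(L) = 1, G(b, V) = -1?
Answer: -4050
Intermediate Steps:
F(W) = 5 (F(W) = 4 + 1 = 5)
r(q, D) = 6 + q (r(q, D) = (7 - 1) + q = 6 + q)
n(J) = -10 (n(J) = 5 - 1*15 = 5 - 15 = -10)
162*(n(20) + r(-21, k(-5))) = 162*(-10 + (6 - 21)) = 162*(-10 - 15) = 162*(-25) = -4050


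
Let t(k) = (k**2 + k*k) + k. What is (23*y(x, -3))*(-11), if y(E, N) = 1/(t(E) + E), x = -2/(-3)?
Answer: -2277/20 ≈ -113.85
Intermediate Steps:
x = 2/3 (x = -2*(-1/3) = 2/3 ≈ 0.66667)
t(k) = k + 2*k**2 (t(k) = (k**2 + k**2) + k = 2*k**2 + k = k + 2*k**2)
y(E, N) = 1/(E + E*(1 + 2*E)) (y(E, N) = 1/(E*(1 + 2*E) + E) = 1/(E + E*(1 + 2*E)))
(23*y(x, -3))*(-11) = (23*(1/(2*(2/3)*(1 + 2/3))))*(-11) = (23*((1/2)*(3/2)/(5/3)))*(-11) = (23*((1/2)*(3/2)*(3/5)))*(-11) = (23*(9/20))*(-11) = (207/20)*(-11) = -2277/20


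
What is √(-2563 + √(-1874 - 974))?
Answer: √(-2563 + 4*I*√178) ≈ 0.527 + 50.629*I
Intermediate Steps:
√(-2563 + √(-1874 - 974)) = √(-2563 + √(-2848)) = √(-2563 + 4*I*√178)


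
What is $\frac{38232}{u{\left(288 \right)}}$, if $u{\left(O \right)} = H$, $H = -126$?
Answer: $- \frac{2124}{7} \approx -303.43$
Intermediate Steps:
$u{\left(O \right)} = -126$
$\frac{38232}{u{\left(288 \right)}} = \frac{38232}{-126} = 38232 \left(- \frac{1}{126}\right) = - \frac{2124}{7}$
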